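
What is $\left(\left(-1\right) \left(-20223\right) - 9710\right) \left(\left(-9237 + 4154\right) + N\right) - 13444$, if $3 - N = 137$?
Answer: $-54859765$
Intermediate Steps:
$N = -134$ ($N = 3 - 137 = -134$)
$\left(\left(-1\right) \left(-20223\right) - 9710\right) \left(\left(-9237 + 4154\right) + N\right) - 13444 = \left(\left(-1\right) \left(-20223\right) - 9710\right) \left(\left(-9237 + 4154\right) - 134\right) - 13444 = \left(20223 - 9710\right) \left(-5083 - 134\right) - 13444 = 10513 \left(-5217\right) - 13444 = -54846321 - 13444 = -54859765$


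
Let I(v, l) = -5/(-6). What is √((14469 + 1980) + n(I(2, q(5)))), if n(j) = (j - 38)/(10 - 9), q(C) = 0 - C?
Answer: √590826/6 ≈ 128.11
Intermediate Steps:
q(C) = -C
I(v, l) = ⅚ (I(v, l) = -5*(-⅙) = ⅚)
n(j) = -38 + j (n(j) = (-38 + j)/1 = (-38 + j)*1 = -38 + j)
√((14469 + 1980) + n(I(2, q(5)))) = √((14469 + 1980) + (-38 + ⅚)) = √(16449 - 223/6) = √(98471/6) = √590826/6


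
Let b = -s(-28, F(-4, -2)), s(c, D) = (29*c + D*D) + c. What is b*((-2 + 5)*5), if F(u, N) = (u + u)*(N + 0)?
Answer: 8760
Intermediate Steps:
F(u, N) = 2*N*u (F(u, N) = (2*u)*N = 2*N*u)
s(c, D) = D² + 30*c (s(c, D) = (29*c + D²) + c = (D² + 29*c) + c = D² + 30*c)
b = 584 (b = -((2*(-2)*(-4))² + 30*(-28)) = -(16² - 840) = -(256 - 840) = -1*(-584) = 584)
b*((-2 + 5)*5) = 584*((-2 + 5)*5) = 584*(3*5) = 584*15 = 8760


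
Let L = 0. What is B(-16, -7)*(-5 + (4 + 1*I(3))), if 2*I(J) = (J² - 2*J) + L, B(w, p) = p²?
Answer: 49/2 ≈ 24.500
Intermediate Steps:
I(J) = J²/2 - J (I(J) = ((J² - 2*J) + 0)/2 = (J² - 2*J)/2 = J²/2 - J)
B(-16, -7)*(-5 + (4 + 1*I(3))) = (-7)²*(-5 + (4 + 1*((½)*3*(-2 + 3)))) = 49*(-5 + (4 + 1*((½)*3*1))) = 49*(-5 + (4 + 1*(3/2))) = 49*(-5 + (4 + 3/2)) = 49*(-5 + 11/2) = 49*(½) = 49/2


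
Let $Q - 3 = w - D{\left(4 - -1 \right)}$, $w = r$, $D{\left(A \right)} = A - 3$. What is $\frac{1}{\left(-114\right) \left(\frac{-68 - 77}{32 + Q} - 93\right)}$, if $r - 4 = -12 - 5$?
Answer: $\frac{2}{22857} \approx 8.7501 \cdot 10^{-5}$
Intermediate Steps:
$D{\left(A \right)} = -3 + A$
$r = -13$ ($r = 4 - 17 = -13$)
$w = -13$
$Q = -12$ ($Q = 3 - \left(14 + 1\right) = 3 - 15 = -12$)
$\frac{1}{\left(-114\right) \left(\frac{-68 - 77}{32 + Q} - 93\right)} = \frac{1}{\left(-114\right) \left(\frac{-68 - 77}{32 - 12} - 93\right)} = \frac{1}{\left(-114\right) \left(- \frac{145}{20} - 93\right)} = \frac{1}{\left(-114\right) \left(\left(-145\right) \frac{1}{20} - 93\right)} = \frac{1}{\left(-114\right) \left(- \frac{29}{4} - 93\right)} = \frac{1}{\left(-114\right) \left(- \frac{401}{4}\right)} = \frac{1}{\frac{22857}{2}} = \frac{2}{22857}$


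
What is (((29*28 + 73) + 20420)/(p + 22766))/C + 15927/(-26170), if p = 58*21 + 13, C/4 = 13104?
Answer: -10016424563627/16458663049920 ≈ -0.60858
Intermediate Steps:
C = 52416 (C = 4*13104 = 52416)
p = 1231 (p = 1218 + 13 = 1231)
(((29*28 + 73) + 20420)/(p + 22766))/C + 15927/(-26170) = (((29*28 + 73) + 20420)/(1231 + 22766))/52416 + 15927/(-26170) = (((812 + 73) + 20420)/23997)*(1/52416) + 15927*(-1/26170) = ((885 + 20420)*(1/23997))*(1/52416) - 15927/26170 = (21305*(1/23997))*(1/52416) - 15927/26170 = (21305/23997)*(1/52416) - 15927/26170 = 21305/1257826752 - 15927/26170 = -10016424563627/16458663049920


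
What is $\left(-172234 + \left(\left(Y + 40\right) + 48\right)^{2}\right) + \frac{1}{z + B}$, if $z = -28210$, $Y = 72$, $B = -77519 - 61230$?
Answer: $- \frac{24481866007}{166959} \approx -1.4663 \cdot 10^{5}$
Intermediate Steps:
$B = -138749$ ($B = -77519 - 61230 = -138749$)
$\left(-172234 + \left(\left(Y + 40\right) + 48\right)^{2}\right) + \frac{1}{z + B} = \left(-172234 + \left(\left(72 + 40\right) + 48\right)^{2}\right) + \frac{1}{-28210 - 138749} = \left(-172234 + \left(112 + 48\right)^{2}\right) + \frac{1}{-166959} = \left(-172234 + 160^{2}\right) - \frac{1}{166959} = \left(-172234 + 25600\right) - \frac{1}{166959} = -146634 - \frac{1}{166959} = - \frac{24481866007}{166959}$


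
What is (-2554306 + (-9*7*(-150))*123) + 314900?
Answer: -1077056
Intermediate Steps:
(-2554306 + (-9*7*(-150))*123) + 314900 = (-2554306 - 63*(-150)*123) + 314900 = (-2554306 + 9450*123) + 314900 = (-2554306 + 1162350) + 314900 = -1391956 + 314900 = -1077056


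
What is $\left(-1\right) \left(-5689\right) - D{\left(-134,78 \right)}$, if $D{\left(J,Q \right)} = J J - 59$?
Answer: $-12208$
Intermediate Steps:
$D{\left(J,Q \right)} = -59 + J^{2}$ ($D{\left(J,Q \right)} = J^{2} - 59 = -59 + J^{2}$)
$\left(-1\right) \left(-5689\right) - D{\left(-134,78 \right)} = \left(-1\right) \left(-5689\right) - \left(-59 + \left(-134\right)^{2}\right) = 5689 - \left(-59 + 17956\right) = 5689 - 17897 = -12208$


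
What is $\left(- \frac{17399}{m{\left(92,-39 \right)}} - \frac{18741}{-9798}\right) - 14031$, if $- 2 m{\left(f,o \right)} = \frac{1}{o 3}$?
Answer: $- \frac{13342900355}{3266} \approx -4.0854 \cdot 10^{6}$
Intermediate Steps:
$m{\left(f,o \right)} = - \frac{1}{6 o}$ ($m{\left(f,o \right)} = - \frac{1}{2 o 3} = - \frac{1}{2 \cdot 3 o} = - \frac{\frac{1}{3} \frac{1}{o}}{2} = - \frac{1}{6 o}$)
$\left(- \frac{17399}{m{\left(92,-39 \right)}} - \frac{18741}{-9798}\right) - 14031 = \left(- \frac{17399}{\left(- \frac{1}{6}\right) \frac{1}{-39}} - \frac{18741}{-9798}\right) - 14031 = \left(- \frac{17399}{\left(- \frac{1}{6}\right) \left(- \frac{1}{39}\right)} - - \frac{6247}{3266}\right) - 14031 = \left(- 17399 \frac{1}{\frac{1}{234}} + \frac{6247}{3266}\right) - 14031 = \left(\left(-17399\right) 234 + \frac{6247}{3266}\right) - 14031 = \left(-4071366 + \frac{6247}{3266}\right) - 14031 = - \frac{13297075109}{3266} - 14031 = - \frac{13342900355}{3266}$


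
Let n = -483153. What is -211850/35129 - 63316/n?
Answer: -9102885026/1542971067 ≈ -5.8996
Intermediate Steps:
-211850/35129 - 63316/n = -211850/35129 - 63316/(-483153) = -211850*1/35129 - 63316*(-1/483153) = -211850/35129 + 5756/43923 = -9102885026/1542971067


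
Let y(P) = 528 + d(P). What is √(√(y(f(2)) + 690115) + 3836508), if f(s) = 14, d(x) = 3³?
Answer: √(3836508 + √690670) ≈ 1958.9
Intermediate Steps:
d(x) = 27
y(P) = 555 (y(P) = 528 + 27 = 555)
√(√(y(f(2)) + 690115) + 3836508) = √(√(555 + 690115) + 3836508) = √(√690670 + 3836508) = √(3836508 + √690670)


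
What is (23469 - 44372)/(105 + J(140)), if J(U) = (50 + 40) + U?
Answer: -20903/335 ≈ -62.397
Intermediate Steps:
J(U) = 90 + U
(23469 - 44372)/(105 + J(140)) = (23469 - 44372)/(105 + (90 + 140)) = -20903/(105 + 230) = -20903/335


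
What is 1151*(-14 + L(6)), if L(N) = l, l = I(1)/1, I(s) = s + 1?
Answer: -13812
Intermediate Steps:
I(s) = 1 + s
l = 2 (l = (1 + 1)/1 = 2*1 = 2)
L(N) = 2
1151*(-14 + L(6)) = 1151*(-14 + 2) = 1151*(-12) = -13812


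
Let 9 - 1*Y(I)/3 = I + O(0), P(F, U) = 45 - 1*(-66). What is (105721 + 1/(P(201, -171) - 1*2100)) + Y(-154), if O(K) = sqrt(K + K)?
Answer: 211251689/1989 ≈ 1.0621e+5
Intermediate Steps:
P(F, U) = 111 (P(F, U) = 45 + 66 = 111)
O(K) = sqrt(2)*sqrt(K) (O(K) = sqrt(2*K) = sqrt(2)*sqrt(K))
Y(I) = 27 - 3*I (Y(I) = 27 - 3*(I + sqrt(2)*sqrt(0)) = 27 - 3*(I + sqrt(2)*0) = 27 - 3*(I + 0) = 27 - 3*I)
(105721 + 1/(P(201, -171) - 1*2100)) + Y(-154) = (105721 + 1/(111 - 1*2100)) + (27 - 3*(-154)) = (105721 + 1/(111 - 2100)) + (27 + 462) = (105721 + 1/(-1989)) + 489 = (105721 - 1/1989) + 489 = 210279068/1989 + 489 = 211251689/1989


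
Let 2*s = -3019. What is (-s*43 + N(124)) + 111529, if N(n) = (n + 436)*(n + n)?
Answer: 630635/2 ≈ 3.1532e+5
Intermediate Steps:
s = -3019/2 (s = (1/2)*(-3019) = -3019/2 ≈ -1509.5)
N(n) = 2*n*(436 + n) (N(n) = (436 + n)*(2*n) = 2*n*(436 + n))
(-s*43 + N(124)) + 111529 = (-(-3019)*43/2 + 2*124*(436 + 124)) + 111529 = (-1*(-129817/2) + 2*124*560) + 111529 = (129817/2 + 138880) + 111529 = 407577/2 + 111529 = 630635/2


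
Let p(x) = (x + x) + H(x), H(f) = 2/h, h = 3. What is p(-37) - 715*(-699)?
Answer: 1499135/3 ≈ 4.9971e+5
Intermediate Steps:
H(f) = ⅔ (H(f) = 2/3 = 2*(⅓) = ⅔)
p(x) = ⅔ + 2*x (p(x) = (x + x) + ⅔ = 2*x + ⅔ = ⅔ + 2*x)
p(-37) - 715*(-699) = (⅔ + 2*(-37)) - 715*(-699) = (⅔ - 74) + 499785 = -220/3 + 499785 = 1499135/3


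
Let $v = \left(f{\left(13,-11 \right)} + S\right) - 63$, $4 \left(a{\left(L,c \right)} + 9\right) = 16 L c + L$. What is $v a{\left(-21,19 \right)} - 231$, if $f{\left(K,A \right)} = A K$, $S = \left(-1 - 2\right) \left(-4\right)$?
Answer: $\frac{624315}{2} \approx 3.1216 \cdot 10^{5}$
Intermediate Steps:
$S = 12$ ($S = \left(-3\right) \left(-4\right) = 12$)
$a{\left(L,c \right)} = -9 + \frac{L}{4} + 4 L c$ ($a{\left(L,c \right)} = -9 + \frac{16 L c + L}{4} = -9 + \frac{L + 16 L c}{4} = -9 + \left(\frac{L}{4} + 4 L c\right) = -9 + \frac{L}{4} + 4 L c$)
$v = -194$ ($v = \left(\left(-11\right) 13 + 12\right) - 63 = \left(-143 + 12\right) - 63 = -131 - 63 = -194$)
$v a{\left(-21,19 \right)} - 231 = - 194 \left(-9 + \frac{1}{4} \left(-21\right) + 4 \left(-21\right) 19\right) - 231 = - 194 \left(-9 - \frac{21}{4} - 1596\right) - 231 = \left(-194\right) \left(- \frac{6441}{4}\right) - 231 = \frac{624777}{2} - 231 = \frac{624315}{2}$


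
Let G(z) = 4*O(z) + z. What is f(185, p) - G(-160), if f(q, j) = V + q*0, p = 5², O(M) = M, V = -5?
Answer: 795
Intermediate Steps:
G(z) = 5*z (G(z) = 4*z + z = 5*z)
p = 25
f(q, j) = -5 (f(q, j) = -5 + q*0 = -5 + 0 = -5)
f(185, p) - G(-160) = -5 - 5*(-160) = -5 - 1*(-800) = -5 + 800 = 795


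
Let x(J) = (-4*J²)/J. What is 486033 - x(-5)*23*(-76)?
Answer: 520993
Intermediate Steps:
x(J) = -4*J
486033 - x(-5)*23*(-76) = 486033 - -4*(-5)*23*(-76) = 486033 - 20*23*(-76) = 486033 - 460*(-76) = 486033 - 1*(-34960) = 486033 + 34960 = 520993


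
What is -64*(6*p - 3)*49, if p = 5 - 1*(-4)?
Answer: -159936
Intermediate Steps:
p = 9 (p = 5 + 4 = 9)
-64*(6*p - 3)*49 = -64*(6*9 - 3)*49 = -64*(54 - 3)*49 = -64*51*49 = -3264*49 = -159936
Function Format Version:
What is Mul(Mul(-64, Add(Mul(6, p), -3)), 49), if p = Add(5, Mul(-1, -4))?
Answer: -159936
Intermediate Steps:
p = 9 (p = Add(5, 4) = 9)
Mul(Mul(-64, Add(Mul(6, p), -3)), 49) = Mul(Mul(-64, Add(Mul(6, 9), -3)), 49) = Mul(Mul(-64, Add(54, -3)), 49) = Mul(Mul(-64, 51), 49) = Mul(-3264, 49) = -159936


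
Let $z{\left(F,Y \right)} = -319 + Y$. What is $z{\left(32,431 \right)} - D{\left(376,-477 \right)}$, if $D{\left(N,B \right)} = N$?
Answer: $-264$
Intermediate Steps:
$z{\left(32,431 \right)} - D{\left(376,-477 \right)} = \left(-319 + 431\right) - 376 = 112 - 376 = -264$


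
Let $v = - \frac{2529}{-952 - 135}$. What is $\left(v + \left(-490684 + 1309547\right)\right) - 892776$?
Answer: $- \frac{80340902}{1087} \approx -73911.0$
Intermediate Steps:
$v = \frac{2529}{1087}$ ($v = - \frac{2529}{-1087} = \left(-2529\right) \left(- \frac{1}{1087}\right) = \frac{2529}{1087} \approx 2.3266$)
$\left(v + \left(-490684 + 1309547\right)\right) - 892776 = \left(\frac{2529}{1087} + \left(-490684 + 1309547\right)\right) - 892776 = \left(\frac{2529}{1087} + 818863\right) - 892776 = \frac{890106610}{1087} - 892776 = - \frac{80340902}{1087}$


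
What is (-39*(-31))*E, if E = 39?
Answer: 47151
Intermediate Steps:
(-39*(-31))*E = -39*(-31)*39 = 1209*39 = 47151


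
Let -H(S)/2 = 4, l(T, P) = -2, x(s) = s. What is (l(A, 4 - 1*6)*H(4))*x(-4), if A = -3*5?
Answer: -64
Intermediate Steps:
A = -15
H(S) = -8 (H(S) = -2*4 = -8)
(l(A, 4 - 1*6)*H(4))*x(-4) = -2*(-8)*(-4) = 16*(-4) = -64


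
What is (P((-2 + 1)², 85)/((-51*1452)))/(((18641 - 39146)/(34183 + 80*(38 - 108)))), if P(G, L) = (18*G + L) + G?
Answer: 743158/379609065 ≈ 0.0019577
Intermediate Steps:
P(G, L) = L + 19*G (P(G, L) = (L + 18*G) + G = L + 19*G)
(P((-2 + 1)², 85)/((-51*1452)))/(((18641 - 39146)/(34183 + 80*(38 - 108)))) = ((85 + 19*(-2 + 1)²)/((-51*1452)))/(((18641 - 39146)/(34183 + 80*(38 - 108)))) = ((85 + 19*(-1)²)/(-74052))/((-20505/(34183 + 80*(-70)))) = ((85 + 19*1)*(-1/74052))/((-20505/(34183 - 5600))) = ((85 + 19)*(-1/74052))/((-20505/28583)) = (104*(-1/74052))/((-20505*1/28583)) = -26/(18513*(-20505/28583)) = -26/18513*(-28583/20505) = 743158/379609065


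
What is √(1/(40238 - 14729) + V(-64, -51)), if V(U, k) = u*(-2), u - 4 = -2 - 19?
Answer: √22124134263/25509 ≈ 5.8310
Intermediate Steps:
u = -17 (u = 4 + (-2 - 19) = 4 - 21 = -17)
V(U, k) = 34 (V(U, k) = -17*(-2) = 34)
√(1/(40238 - 14729) + V(-64, -51)) = √(1/(40238 - 14729) + 34) = √(1/25509 + 34) = √(867307/25509) = √22124134263/25509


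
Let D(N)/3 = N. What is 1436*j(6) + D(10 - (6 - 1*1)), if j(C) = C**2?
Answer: 51711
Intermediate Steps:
D(N) = 3*N
1436*j(6) + D(10 - (6 - 1*1)) = 1436*6**2 + 3*(10 - (6 - 1*1)) = 1436*36 + 3*(10 - (6 - 1)) = 51696 + 3*(10 - 1*5) = 51696 + 3*(10 - 5) = 51696 + 3*5 = 51696 + 15 = 51711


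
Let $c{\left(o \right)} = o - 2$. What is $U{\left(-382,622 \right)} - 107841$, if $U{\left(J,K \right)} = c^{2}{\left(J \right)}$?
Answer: $39615$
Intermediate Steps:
$c{\left(o \right)} = -2 + o$ ($c{\left(o \right)} = o - 2 = -2 + o$)
$U{\left(J,K \right)} = \left(-2 + J\right)^{2}$
$U{\left(-382,622 \right)} - 107841 = \left(-2 - 382\right)^{2} - 107841 = \left(-384\right)^{2} - 107841 = 147456 - 107841 = 39615$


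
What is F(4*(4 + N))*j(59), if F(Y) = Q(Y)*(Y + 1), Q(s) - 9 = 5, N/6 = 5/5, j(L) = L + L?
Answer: 67732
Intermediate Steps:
j(L) = 2*L
N = 6 (N = 6*(5/5) = 6*(5*(⅕)) = 6*1 = 6)
Q(s) = 14 (Q(s) = 9 + 5 = 14)
F(Y) = 14 + 14*Y (F(Y) = 14*(Y + 1) = 14*(1 + Y) = 14 + 14*Y)
F(4*(4 + N))*j(59) = (14 + 14*(4*(4 + 6)))*(2*59) = (14 + 14*(4*10))*118 = (14 + 14*40)*118 = (14 + 560)*118 = 574*118 = 67732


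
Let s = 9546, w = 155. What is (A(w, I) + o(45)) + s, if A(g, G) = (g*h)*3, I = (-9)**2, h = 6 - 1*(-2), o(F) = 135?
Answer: 13401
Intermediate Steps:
h = 8 (h = 6 + 2 = 8)
I = 81
A(g, G) = 24*g (A(g, G) = (g*8)*3 = (8*g)*3 = 24*g)
(A(w, I) + o(45)) + s = (24*155 + 135) + 9546 = (3720 + 135) + 9546 = 3855 + 9546 = 13401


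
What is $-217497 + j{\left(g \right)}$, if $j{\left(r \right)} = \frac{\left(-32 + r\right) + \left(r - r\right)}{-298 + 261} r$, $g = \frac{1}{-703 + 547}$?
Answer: $- \frac{195841263697}{900432} \approx -2.175 \cdot 10^{5}$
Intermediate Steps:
$g = - \frac{1}{156}$ ($g = \frac{1}{-156} = - \frac{1}{156} \approx -0.0064103$)
$j{\left(r \right)} = r \left(\frac{32}{37} - \frac{r}{37}\right)$ ($j{\left(r \right)} = \frac{\left(-32 + r\right) + 0}{-37} r = \left(-32 + r\right) \left(- \frac{1}{37}\right) r = \left(\frac{32}{37} - \frac{r}{37}\right) r = r \left(\frac{32}{37} - \frac{r}{37}\right)$)
$-217497 + j{\left(g \right)} = -217497 + \frac{1}{37} \left(- \frac{1}{156}\right) \left(32 - - \frac{1}{156}\right) = -217497 + \frac{1}{37} \left(- \frac{1}{156}\right) \left(32 + \frac{1}{156}\right) = -217497 + \frac{1}{37} \left(- \frac{1}{156}\right) \frac{4993}{156} = -217497 - \frac{4993}{900432} = - \frac{195841263697}{900432}$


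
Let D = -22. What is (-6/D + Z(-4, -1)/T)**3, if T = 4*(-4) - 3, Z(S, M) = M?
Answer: 314432/9129329 ≈ 0.034442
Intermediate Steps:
T = -19 (T = -16 - 3 = -19)
(-6/D + Z(-4, -1)/T)**3 = (-6/(-22) - 1/(-19))**3 = (-6*(-1/22) - 1*(-1/19))**3 = (3/11 + 1/19)**3 = (68/209)**3 = 314432/9129329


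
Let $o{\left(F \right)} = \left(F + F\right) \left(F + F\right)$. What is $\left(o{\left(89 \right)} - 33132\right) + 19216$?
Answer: $17768$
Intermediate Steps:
$o{\left(F \right)} = 4 F^{2}$ ($o{\left(F \right)} = 2 F 2 F = 4 F^{2}$)
$\left(o{\left(89 \right)} - 33132\right) + 19216 = \left(4 \cdot 89^{2} - 33132\right) + 19216 = \left(4 \cdot 7921 - 33132\right) + 19216 = \left(31684 - 33132\right) + 19216 = -1448 + 19216 = 17768$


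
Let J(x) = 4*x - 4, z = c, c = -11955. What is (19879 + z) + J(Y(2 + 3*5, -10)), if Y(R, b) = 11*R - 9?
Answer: 8632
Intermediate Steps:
Y(R, b) = -9 + 11*R
z = -11955
J(x) = -4 + 4*x
(19879 + z) + J(Y(2 + 3*5, -10)) = (19879 - 11955) + (-4 + 4*(-9 + 11*(2 + 3*5))) = 7924 + (-4 + 4*(-9 + 11*(2 + 15))) = 7924 + (-4 + 4*(-9 + 11*17)) = 7924 + (-4 + 4*(-9 + 187)) = 7924 + (-4 + 4*178) = 7924 + (-4 + 712) = 7924 + 708 = 8632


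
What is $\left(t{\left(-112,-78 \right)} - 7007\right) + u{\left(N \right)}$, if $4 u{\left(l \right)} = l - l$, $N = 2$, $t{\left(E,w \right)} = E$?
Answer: $-7119$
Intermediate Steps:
$u{\left(l \right)} = 0$ ($u{\left(l \right)} = \frac{l - l}{4} = \frac{1}{4} \cdot 0 = 0$)
$\left(t{\left(-112,-78 \right)} - 7007\right) + u{\left(N \right)} = \left(-112 - 7007\right) + 0 = -7119 + 0 = -7119$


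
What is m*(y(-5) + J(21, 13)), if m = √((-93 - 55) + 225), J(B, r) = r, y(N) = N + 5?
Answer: 13*√77 ≈ 114.07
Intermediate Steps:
y(N) = 5 + N
m = √77 (m = √(-148 + 225) = √77 ≈ 8.7750)
m*(y(-5) + J(21, 13)) = √77*((5 - 5) + 13) = √77*(0 + 13) = √77*13 = 13*√77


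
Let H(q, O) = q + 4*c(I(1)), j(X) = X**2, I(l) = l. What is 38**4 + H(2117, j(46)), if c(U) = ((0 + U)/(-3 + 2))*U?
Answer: 2087249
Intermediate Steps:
c(U) = -U**2 (c(U) = (U/(-1))*U = (U*(-1))*U = (-U)*U = -U**2)
H(q, O) = -4 + q (H(q, O) = q + 4*(-1*1**2) = q + 4*(-1*1) = q + 4*(-1) = q - 4 = -4 + q)
38**4 + H(2117, j(46)) = 38**4 + (-4 + 2117) = 2085136 + 2113 = 2087249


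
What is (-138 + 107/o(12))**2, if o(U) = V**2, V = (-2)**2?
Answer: 4414201/256 ≈ 17243.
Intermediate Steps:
V = 4
o(U) = 16 (o(U) = 4**2 = 16)
(-138 + 107/o(12))**2 = (-138 + 107/16)**2 = (-2101/16)**2 = 4414201/256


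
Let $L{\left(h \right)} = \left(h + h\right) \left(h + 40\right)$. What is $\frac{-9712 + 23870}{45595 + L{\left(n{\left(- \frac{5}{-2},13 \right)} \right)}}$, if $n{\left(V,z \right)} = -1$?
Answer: $\frac{14158}{45517} \approx 0.31105$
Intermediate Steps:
$L{\left(h \right)} = 2 h \left(40 + h\right)$
$\frac{-9712 + 23870}{45595 + L{\left(n{\left(- \frac{5}{-2},13 \right)} \right)}} = \frac{-9712 + 23870}{45595 + 2 \left(-1\right) \left(40 - 1\right)} = \frac{14158}{45595 + 2 \left(-1\right) 39} = \frac{14158}{45595 - 78} = \frac{14158}{45517}$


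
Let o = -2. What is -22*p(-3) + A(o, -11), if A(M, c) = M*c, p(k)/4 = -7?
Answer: 638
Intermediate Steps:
p(k) = -28 (p(k) = 4*(-7) = -28)
-22*p(-3) + A(o, -11) = -22*(-28) - 2*(-11) = 616 + 22 = 638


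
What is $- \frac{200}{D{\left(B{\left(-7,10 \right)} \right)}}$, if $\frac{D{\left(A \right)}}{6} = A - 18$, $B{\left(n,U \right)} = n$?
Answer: $\frac{4}{3} \approx 1.3333$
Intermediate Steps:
$D{\left(A \right)} = -108 + 6 A$ ($D{\left(A \right)} = 6 \left(A - 18\right) = 6 \left(-18 + A\right) = -108 + 6 A$)
$- \frac{200}{D{\left(B{\left(-7,10 \right)} \right)}} = - \frac{200}{-108 + 6 \left(-7\right)} = - \frac{200}{-108 - 42} = - \frac{200}{-150} = \left(-200\right) \left(- \frac{1}{150}\right) = \frac{4}{3}$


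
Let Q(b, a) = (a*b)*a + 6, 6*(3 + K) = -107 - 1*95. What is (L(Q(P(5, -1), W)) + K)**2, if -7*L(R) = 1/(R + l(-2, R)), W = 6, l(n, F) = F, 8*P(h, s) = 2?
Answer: 6589489/4900 ≈ 1344.8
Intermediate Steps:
P(h, s) = 1/4 (P(h, s) = (1/8)*2 = 1/4)
K = -110/3 (K = -3 + (-107 - 1*95)/6 = -3 + (-107 - 95)/6 = -3 + (1/6)*(-202) = -3 - 101/3 = -110/3 ≈ -36.667)
Q(b, a) = 6 + b*a**2 (Q(b, a) = b*a**2 + 6 = 6 + b*a**2)
L(R) = -1/(14*R) (L(R) = -1/(7*(R + R)) = -1/(2*R)/7 = -1/(14*R))
(L(Q(P(5, -1), W)) + K)**2 = (-1/(14*(6 + (1/4)*6**2)) - 110/3)**2 = (-1/(14*(6 + (1/4)*36)) - 110/3)**2 = (-1/(14*(6 + 9)) - 110/3)**2 = (-1/14/15 - 110/3)**2 = (-1/14*1/15 - 110/3)**2 = (-1/210 - 110/3)**2 = (-2567/70)**2 = 6589489/4900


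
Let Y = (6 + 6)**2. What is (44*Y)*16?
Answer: 101376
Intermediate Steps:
Y = 144 (Y = 12**2 = 144)
(44*Y)*16 = (44*144)*16 = 6336*16 = 101376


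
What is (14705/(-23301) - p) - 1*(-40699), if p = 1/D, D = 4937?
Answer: 4681819746977/115037037 ≈ 40698.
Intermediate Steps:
p = 1/4937 ≈ 0.00020255
(14705/(-23301) - p) - 1*(-40699) = (14705/(-23301) - 1*1/4937) - 1*(-40699) = (14705*(-1/23301) - 1/4937) + 40699 = (-14705/23301 - 1/4937) + 40699 = -72621886/115037037 + 40699 = 4681819746977/115037037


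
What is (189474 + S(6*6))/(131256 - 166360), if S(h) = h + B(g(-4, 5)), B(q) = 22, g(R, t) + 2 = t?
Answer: -47383/8776 ≈ -5.3992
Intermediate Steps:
g(R, t) = -2 + t
S(h) = 22 + h (S(h) = h + 22 = 22 + h)
(189474 + S(6*6))/(131256 - 166360) = (189474 + (22 + 6*6))/(131256 - 166360) = (189474 + (22 + 36))/(-35104) = (189474 + 58)*(-1/35104) = 189532*(-1/35104) = -47383/8776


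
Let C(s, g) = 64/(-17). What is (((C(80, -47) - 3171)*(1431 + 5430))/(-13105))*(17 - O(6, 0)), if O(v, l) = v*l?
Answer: 370295031/13105 ≈ 28256.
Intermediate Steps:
O(v, l) = l*v
C(s, g) = -64/17 (C(s, g) = 64*(-1/17) = -64/17)
(((C(80, -47) - 3171)*(1431 + 5430))/(-13105))*(17 - O(6, 0)) = (((-64/17 - 3171)*(1431 + 5430))/(-13105))*(17 - 0*6) = (-53971/17*6861*(-1/13105))*(17 - 1*0) = (-370295031/17*(-1/13105))*(17 + 0) = (370295031/222785)*17 = 370295031/13105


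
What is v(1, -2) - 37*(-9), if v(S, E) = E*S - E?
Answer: 333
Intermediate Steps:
v(S, E) = -E + E*S
v(1, -2) - 37*(-9) = -2*(-1 + 1) - 37*(-9) = -2*0 + 333 = 0 + 333 = 333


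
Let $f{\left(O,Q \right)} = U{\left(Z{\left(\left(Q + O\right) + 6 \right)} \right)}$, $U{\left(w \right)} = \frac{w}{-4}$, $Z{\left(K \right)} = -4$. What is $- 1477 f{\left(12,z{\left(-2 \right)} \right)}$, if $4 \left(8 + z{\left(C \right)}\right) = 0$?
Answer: $-1477$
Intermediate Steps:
$U{\left(w \right)} = - \frac{w}{4}$ ($U{\left(w \right)} = w \left(- \frac{1}{4}\right) = - \frac{w}{4}$)
$z{\left(C \right)} = -8$ ($z{\left(C \right)} = -8 + \frac{1}{4} \cdot 0 = -8 + 0 = -8$)
$f{\left(O,Q \right)} = 1$ ($f{\left(O,Q \right)} = \left(- \frac{1}{4}\right) \left(-4\right) = 1$)
$- 1477 f{\left(12,z{\left(-2 \right)} \right)} = \left(-1477\right) 1 = -1477$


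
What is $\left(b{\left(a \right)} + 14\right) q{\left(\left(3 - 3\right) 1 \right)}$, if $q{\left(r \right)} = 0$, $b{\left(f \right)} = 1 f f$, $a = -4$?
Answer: $0$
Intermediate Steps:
$b{\left(f \right)} = f^{2}$ ($b{\left(f \right)} = f f = f^{2}$)
$\left(b{\left(a \right)} + 14\right) q{\left(\left(3 - 3\right) 1 \right)} = \left(\left(-4\right)^{2} + 14\right) 0 = \left(16 + 14\right) 0 = 30 \cdot 0 = 0$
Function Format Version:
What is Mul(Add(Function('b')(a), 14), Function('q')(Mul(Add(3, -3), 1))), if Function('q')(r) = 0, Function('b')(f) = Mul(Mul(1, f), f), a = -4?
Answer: 0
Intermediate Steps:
Function('b')(f) = Pow(f, 2) (Function('b')(f) = Mul(f, f) = Pow(f, 2))
Mul(Add(Function('b')(a), 14), Function('q')(Mul(Add(3, -3), 1))) = Mul(Add(Pow(-4, 2), 14), 0) = Mul(Add(16, 14), 0) = Mul(30, 0) = 0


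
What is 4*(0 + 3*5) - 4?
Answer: 56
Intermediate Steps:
4*(0 + 3*5) - 4 = 4*(0 + 15) - 4 = 4*15 - 4 = 60 - 4 = 56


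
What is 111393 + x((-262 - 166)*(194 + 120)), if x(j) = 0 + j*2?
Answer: -157391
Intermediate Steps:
x(j) = 2*j (x(j) = 0 + 2*j = 2*j)
111393 + x((-262 - 166)*(194 + 120)) = 111393 + 2*((-262 - 166)*(194 + 120)) = 111393 + 2*(-428*314) = 111393 + 2*(-134392) = 111393 - 268784 = -157391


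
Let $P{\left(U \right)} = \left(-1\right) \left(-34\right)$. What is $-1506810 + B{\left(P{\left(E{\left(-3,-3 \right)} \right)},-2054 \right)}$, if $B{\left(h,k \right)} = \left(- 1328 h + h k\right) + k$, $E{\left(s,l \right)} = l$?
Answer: $-1623852$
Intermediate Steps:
$P{\left(U \right)} = 34$
$B{\left(h,k \right)} = k - 1328 h + h k$
$-1506810 + B{\left(P{\left(E{\left(-3,-3 \right)} \right)},-2054 \right)} = -1506810 - 117042 = -1623852$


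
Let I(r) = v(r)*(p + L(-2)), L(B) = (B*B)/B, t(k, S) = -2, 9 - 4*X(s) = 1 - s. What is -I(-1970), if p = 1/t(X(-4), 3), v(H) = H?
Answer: -4925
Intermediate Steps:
X(s) = 2 + s/4 (X(s) = 9/4 - (1 - s)/4 = 9/4 + (-¼ + s/4) = 2 + s/4)
p = -½ (p = 1/(-2) = -½ ≈ -0.50000)
L(B) = B (L(B) = B²/B = B)
I(r) = -5*r/2 (I(r) = r*(-½ - 2) = r*(-5/2) = -5*r/2)
-I(-1970) = -(-5)*(-1970)/2 = -1*4925 = -4925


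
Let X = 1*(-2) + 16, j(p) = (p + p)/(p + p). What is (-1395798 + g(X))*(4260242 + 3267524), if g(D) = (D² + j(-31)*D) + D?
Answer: -10505554507684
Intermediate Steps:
j(p) = 1 (j(p) = (2*p)/((2*p)) = (2*p)*(1/(2*p)) = 1)
X = 14 (X = -2 + 16 = 14)
g(D) = D² + 2*D (g(D) = (D² + 1*D) + D = (D² + D) + D = (D + D²) + D = D² + 2*D)
(-1395798 + g(X))*(4260242 + 3267524) = (-1395798 + 14*(2 + 14))*(4260242 + 3267524) = (-1395798 + 14*16)*7527766 = (-1395798 + 224)*7527766 = -1395574*7527766 = -10505554507684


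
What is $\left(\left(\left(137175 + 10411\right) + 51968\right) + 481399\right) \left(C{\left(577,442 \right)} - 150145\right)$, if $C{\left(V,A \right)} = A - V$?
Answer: $-102333616840$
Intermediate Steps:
$\left(\left(\left(137175 + 10411\right) + 51968\right) + 481399\right) \left(C{\left(577,442 \right)} - 150145\right) = \left(\left(\left(137175 + 10411\right) + 51968\right) + 481399\right) \left(\left(442 - 577\right) - 150145\right) = \left(\left(147586 + 51968\right) + 481399\right) \left(\left(442 - 577\right) - 150145\right) = \left(199554 + 481399\right) \left(-135 - 150145\right) = 680953 \left(-150280\right) = -102333616840$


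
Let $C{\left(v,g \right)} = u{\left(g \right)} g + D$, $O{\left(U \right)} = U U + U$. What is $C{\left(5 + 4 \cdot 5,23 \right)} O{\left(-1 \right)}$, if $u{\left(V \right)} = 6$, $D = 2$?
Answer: $0$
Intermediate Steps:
$O{\left(U \right)} = U + U^{2}$ ($O{\left(U \right)} = U^{2} + U = U + U^{2}$)
$C{\left(v,g \right)} = 2 + 6 g$ ($C{\left(v,g \right)} = 6 g + 2 = 2 + 6 g$)
$C{\left(5 + 4 \cdot 5,23 \right)} O{\left(-1 \right)} = \left(2 + 6 \cdot 23\right) \left(- (1 - 1)\right) = \left(2 + 138\right) \left(\left(-1\right) 0\right) = 140 \cdot 0 = 0$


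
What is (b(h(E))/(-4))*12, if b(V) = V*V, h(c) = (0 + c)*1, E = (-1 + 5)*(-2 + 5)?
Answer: -432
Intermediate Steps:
E = 12 (E = 4*3 = 12)
h(c) = c (h(c) = c*1 = c)
b(V) = V**2
(b(h(E))/(-4))*12 = (12**2/(-4))*12 = (144*(-1/4))*12 = -36*12 = -432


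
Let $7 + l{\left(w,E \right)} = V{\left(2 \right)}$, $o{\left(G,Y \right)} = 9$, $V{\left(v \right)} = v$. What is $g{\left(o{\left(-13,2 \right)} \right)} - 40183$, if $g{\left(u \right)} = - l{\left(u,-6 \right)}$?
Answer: $-40178$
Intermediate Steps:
$l{\left(w,E \right)} = -5$ ($l{\left(w,E \right)} = -7 + 2 = -5$)
$g{\left(u \right)} = 5$ ($g{\left(u \right)} = \left(-1\right) \left(-5\right) = 5$)
$g{\left(o{\left(-13,2 \right)} \right)} - 40183 = 5 - 40183 = -40178$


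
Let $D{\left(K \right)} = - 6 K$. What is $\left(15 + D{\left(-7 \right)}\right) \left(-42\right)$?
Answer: $-2394$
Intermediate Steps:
$\left(15 + D{\left(-7 \right)}\right) \left(-42\right) = \left(15 - -42\right) \left(-42\right) = \left(15 + 42\right) \left(-42\right) = 57 \left(-42\right) = -2394$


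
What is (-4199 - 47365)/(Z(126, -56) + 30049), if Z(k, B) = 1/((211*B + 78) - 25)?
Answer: -303273666/176733193 ≈ -1.7160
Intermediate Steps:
Z(k, B) = 1/(53 + 211*B) (Z(k, B) = 1/((78 + 211*B) - 25) = 1/(53 + 211*B))
(-4199 - 47365)/(Z(126, -56) + 30049) = (-4199 - 47365)/(1/(53 + 211*(-56)) + 30049) = -51564/(1/(53 - 11816) + 30049) = -51564/(1/(-11763) + 30049) = -51564/(-1/11763 + 30049) = -51564/353466386/11763 = -51564*11763/353466386 = -303273666/176733193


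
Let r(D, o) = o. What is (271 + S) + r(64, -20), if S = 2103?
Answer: 2354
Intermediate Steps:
(271 + S) + r(64, -20) = (271 + 2103) - 20 = 2374 - 20 = 2354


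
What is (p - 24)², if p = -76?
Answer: 10000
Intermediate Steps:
(p - 24)² = (-76 - 24)² = (-100)² = 10000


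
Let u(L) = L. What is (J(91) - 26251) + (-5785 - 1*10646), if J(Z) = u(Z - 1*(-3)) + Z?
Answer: -42497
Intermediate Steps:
J(Z) = 3 + 2*Z (J(Z) = (Z - 1*(-3)) + Z = (Z + 3) + Z = (3 + Z) + Z = 3 + 2*Z)
(J(91) - 26251) + (-5785 - 1*10646) = ((3 + 2*91) - 26251) + (-5785 - 1*10646) = ((3 + 182) - 26251) + (-5785 - 10646) = (185 - 26251) - 16431 = -26066 - 16431 = -42497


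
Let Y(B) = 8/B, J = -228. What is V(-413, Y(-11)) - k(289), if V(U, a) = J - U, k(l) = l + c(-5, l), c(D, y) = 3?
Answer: -107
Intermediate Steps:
k(l) = 3 + l (k(l) = l + 3 = 3 + l)
V(U, a) = -228 - U
V(-413, Y(-11)) - k(289) = (-228 - 1*(-413)) - (3 + 289) = (-228 + 413) - 1*292 = 185 - 292 = -107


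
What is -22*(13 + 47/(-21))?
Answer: -4972/21 ≈ -236.76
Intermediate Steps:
-22*(13 + 47/(-21)) = -22*(13 + 47*(-1/21)) = -22*(13 - 47/21) = -22*226/21 = -4972/21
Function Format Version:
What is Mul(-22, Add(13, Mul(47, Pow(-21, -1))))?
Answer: Rational(-4972, 21) ≈ -236.76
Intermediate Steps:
Mul(-22, Add(13, Mul(47, Pow(-21, -1)))) = Mul(-22, Add(13, Mul(47, Rational(-1, 21)))) = Mul(-22, Add(13, Rational(-47, 21))) = Mul(-22, Rational(226, 21)) = Rational(-4972, 21)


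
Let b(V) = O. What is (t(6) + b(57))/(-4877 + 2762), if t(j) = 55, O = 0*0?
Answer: -11/423 ≈ -0.026005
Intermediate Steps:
O = 0
b(V) = 0
(t(6) + b(57))/(-4877 + 2762) = (55 + 0)/(-4877 + 2762) = 55/(-2115) = 55*(-1/2115) = -11/423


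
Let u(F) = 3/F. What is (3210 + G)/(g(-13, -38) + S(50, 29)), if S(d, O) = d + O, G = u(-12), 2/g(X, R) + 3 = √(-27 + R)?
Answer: 1874494/46089 + 12839*I*√65/921780 ≈ 40.671 + 0.1123*I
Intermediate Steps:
g(X, R) = 2/(-3 + √(-27 + R))
G = -¼ (G = 3/(-12) = 3*(-1/12) = -¼ ≈ -0.25000)
S(d, O) = O + d
(3210 + G)/(g(-13, -38) + S(50, 29)) = (3210 - ¼)/(2/(-3 + √(-27 - 38)) + (29 + 50)) = 12839/(4*(2/(-3 + √(-65)) + 79)) = 12839/(4*(2/(-3 + I*√65) + 79)) = 12839/(4*(79 + 2/(-3 + I*√65)))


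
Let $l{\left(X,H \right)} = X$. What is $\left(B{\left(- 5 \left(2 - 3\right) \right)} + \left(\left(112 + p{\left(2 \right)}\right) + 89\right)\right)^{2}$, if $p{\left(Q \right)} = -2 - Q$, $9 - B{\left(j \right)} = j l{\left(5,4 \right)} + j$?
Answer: $30976$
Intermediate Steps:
$B{\left(j \right)} = 9 - 6 j$ ($B{\left(j \right)} = 9 - \left(j 5 + j\right) = 9 - \left(5 j + j\right) = 9 - 6 j$)
$\left(B{\left(- 5 \left(2 - 3\right) \right)} + \left(\left(112 + p{\left(2 \right)}\right) + 89\right)\right)^{2} = \left(\left(9 - 6 \left(- 5 \left(2 - 3\right)\right)\right) + \left(\left(112 - 4\right) + 89\right)\right)^{2} = \left(\left(9 - 6 \left(\left(-5\right) \left(-1\right)\right)\right) + \left(\left(112 - 4\right) + 89\right)\right)^{2} = \left(\left(9 - 30\right) + \left(\left(112 - 4\right) + 89\right)\right)^{2} = \left(\left(9 - 30\right) + \left(108 + 89\right)\right)^{2} = \left(-21 + 197\right)^{2} = 176^{2} = 30976$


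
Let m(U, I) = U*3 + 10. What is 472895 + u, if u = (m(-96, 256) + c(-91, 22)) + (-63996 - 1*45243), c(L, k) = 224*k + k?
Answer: 368328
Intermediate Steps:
m(U, I) = 10 + 3*U (m(U, I) = 3*U + 10 = 10 + 3*U)
c(L, k) = 225*k
u = -104567 (u = ((10 + 3*(-96)) + 225*22) + (-63996 - 1*45243) = ((10 - 288) + 4950) + (-63996 - 45243) = (-278 + 4950) - 109239 = 4672 - 109239 = -104567)
472895 + u = 472895 - 104567 = 368328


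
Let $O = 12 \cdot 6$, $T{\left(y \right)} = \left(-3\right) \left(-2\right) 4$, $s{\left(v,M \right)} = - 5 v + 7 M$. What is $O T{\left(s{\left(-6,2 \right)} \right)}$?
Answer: $1728$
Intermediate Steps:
$T{\left(y \right)} = 24$ ($T{\left(y \right)} = 6 \cdot 4 = 24$)
$O = 72$
$O T{\left(s{\left(-6,2 \right)} \right)} = 72 \cdot 24 = 1728$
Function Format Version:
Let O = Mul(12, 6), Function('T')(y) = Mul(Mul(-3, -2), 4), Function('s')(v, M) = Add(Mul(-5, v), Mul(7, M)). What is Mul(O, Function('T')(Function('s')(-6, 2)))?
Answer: 1728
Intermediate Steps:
Function('T')(y) = 24 (Function('T')(y) = Mul(6, 4) = 24)
O = 72
Mul(O, Function('T')(Function('s')(-6, 2))) = Mul(72, 24) = 1728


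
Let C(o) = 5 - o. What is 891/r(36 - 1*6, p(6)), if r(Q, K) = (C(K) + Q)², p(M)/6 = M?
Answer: 891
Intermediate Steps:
p(M) = 6*M
r(Q, K) = (5 + Q - K)² (r(Q, K) = ((5 - K) + Q)² = (5 + Q - K)²)
891/r(36 - 1*6, p(6)) = 891/((5 + (36 - 1*6) - 6*6)²) = 891/((5 + (36 - 6) - 1*36)²) = 891/((5 + 30 - 36)²) = 891/((-1)²) = 891/1 = 891*1 = 891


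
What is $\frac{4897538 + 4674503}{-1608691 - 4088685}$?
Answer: $- \frac{9572041}{5697376} \approx -1.6801$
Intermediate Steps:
$\frac{4897538 + 4674503}{-1608691 - 4088685} = \frac{9572041}{-5697376} = 9572041 \left(- \frac{1}{5697376}\right) = - \frac{9572041}{5697376}$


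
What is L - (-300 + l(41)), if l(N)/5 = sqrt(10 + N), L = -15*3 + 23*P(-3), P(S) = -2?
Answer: 209 - 5*sqrt(51) ≈ 173.29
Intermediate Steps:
L = -91 (L = -15*3 + 23*(-2) = -45 - 46 = -91)
l(N) = 5*sqrt(10 + N)
L - (-300 + l(41)) = -91 - (-300 + 5*sqrt(10 + 41)) = -91 - (-300 + 5*sqrt(51)) = -91 + (300 - 5*sqrt(51)) = 209 - 5*sqrt(51)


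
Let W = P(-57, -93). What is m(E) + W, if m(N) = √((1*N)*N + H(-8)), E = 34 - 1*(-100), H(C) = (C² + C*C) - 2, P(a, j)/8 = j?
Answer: -744 + √18082 ≈ -609.53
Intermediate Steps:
P(a, j) = 8*j
H(C) = -2 + 2*C² (H(C) = (C² + C²) - 2 = 2*C² - 2 = -2 + 2*C²)
W = -744 (W = 8*(-93) = -744)
E = 134 (E = 34 + 100 = 134)
m(N) = √(126 + N²) (m(N) = √((1*N)*N + (-2 + 2*(-8)²)) = √(N*N + (-2 + 2*64)) = √(N² + (-2 + 128)) = √(N² + 126) = √(126 + N²))
m(E) + W = √(126 + 134²) - 744 = √(126 + 17956) - 744 = √18082 - 744 = -744 + √18082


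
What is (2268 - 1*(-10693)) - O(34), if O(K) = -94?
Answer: 13055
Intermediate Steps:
(2268 - 1*(-10693)) - O(34) = (2268 - 1*(-10693)) - 1*(-94) = (2268 + 10693) + 94 = 12961 + 94 = 13055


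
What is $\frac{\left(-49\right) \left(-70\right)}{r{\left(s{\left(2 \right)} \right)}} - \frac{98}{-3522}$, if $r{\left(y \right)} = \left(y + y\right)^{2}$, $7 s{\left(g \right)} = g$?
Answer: $\frac{147986027}{14088} \approx 10504.0$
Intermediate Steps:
$s{\left(g \right)} = \frac{g}{7}$
$r{\left(y \right)} = 4 y^{2}$ ($r{\left(y \right)} = \left(2 y\right)^{2} = 4 y^{2}$)
$\frac{\left(-49\right) \left(-70\right)}{r{\left(s{\left(2 \right)} \right)}} - \frac{98}{-3522} = \frac{\left(-49\right) \left(-70\right)}{4 \left(\frac{1}{7} \cdot 2\right)^{2}} - \frac{98}{-3522} = \frac{3430}{4 \left(\frac{2}{7}\right)^{2}} - - \frac{49}{1761} = \frac{3430}{4 \cdot \frac{4}{49}} + \frac{49}{1761} = \frac{3430}{\frac{16}{49}} + \frac{49}{1761} = 3430 \cdot \frac{49}{16} + \frac{49}{1761} = \frac{84035}{8} + \frac{49}{1761} = \frac{147986027}{14088}$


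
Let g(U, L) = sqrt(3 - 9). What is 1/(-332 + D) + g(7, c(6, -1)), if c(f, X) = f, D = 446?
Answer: 1/114 + I*sqrt(6) ≈ 0.0087719 + 2.4495*I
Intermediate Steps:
g(U, L) = I*sqrt(6) (g(U, L) = sqrt(-6) = I*sqrt(6))
1/(-332 + D) + g(7, c(6, -1)) = 1/(-332 + 446) + I*sqrt(6) = 1/114 + I*sqrt(6)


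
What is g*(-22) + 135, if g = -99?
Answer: 2313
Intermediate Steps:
g*(-22) + 135 = -99*(-22) + 135 = 2178 + 135 = 2313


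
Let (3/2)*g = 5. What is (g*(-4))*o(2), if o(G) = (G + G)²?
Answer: -640/3 ≈ -213.33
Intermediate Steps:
g = 10/3 (g = (⅔)*5 = 10/3 ≈ 3.3333)
o(G) = 4*G² (o(G) = (2*G)² = 4*G²)
(g*(-4))*o(2) = ((10/3)*(-4))*(4*2²) = -160*4/3 = -40/3*16 = -640/3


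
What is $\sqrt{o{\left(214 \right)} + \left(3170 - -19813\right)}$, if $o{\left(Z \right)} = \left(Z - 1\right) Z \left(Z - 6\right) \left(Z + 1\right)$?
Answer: $3 \sqrt{226494447} \approx 45149.0$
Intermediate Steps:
$o{\left(Z \right)} = Z \left(1 + Z\right) \left(-1 + Z\right) \left(-6 + Z\right)$ ($o{\left(Z \right)} = \left(Z - 1\right) Z \left(-6 + Z\right) \left(1 + Z\right) = \left(-1 + Z\right) Z \left(1 + Z\right) \left(-6 + Z\right) = Z \left(-1 + Z\right) \left(1 + Z\right) \left(-6 + Z\right) = Z \left(1 + Z\right) \left(-1 + Z\right) \left(-6 + Z\right)$)
$\sqrt{o{\left(214 \right)} + \left(3170 - -19813\right)} = \sqrt{214 \left(6 + 214^{3} - 214 - 6 \cdot 214^{2}\right) + \left(3170 - -19813\right)} = \sqrt{214 \left(6 + 9800344 - 214 - 274776\right) + \left(3170 + 19813\right)} = \sqrt{214 \left(6 + 9800344 - 214 - 274776\right) + 22983} = \sqrt{214 \cdot 9525360 + 22983} = \sqrt{2038427040 + 22983} = \sqrt{2038450023} = 3 \sqrt{226494447}$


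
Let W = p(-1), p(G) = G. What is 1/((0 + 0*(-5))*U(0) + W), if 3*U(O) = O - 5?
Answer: -1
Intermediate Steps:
U(O) = -5/3 + O/3 (U(O) = (O - 5)/3 = (-5 + O)/3 = -5/3 + O/3)
W = -1
1/((0 + 0*(-5))*U(0) + W) = 1/((0 + 0*(-5))*(-5/3 + (1/3)*0) - 1) = 1/((0 + 0)*(-5/3 + 0) - 1) = 1/(0*(-5/3) - 1) = 1/(0 - 1) = 1/(-1) = -1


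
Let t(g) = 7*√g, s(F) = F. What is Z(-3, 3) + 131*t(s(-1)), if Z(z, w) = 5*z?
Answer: -15 + 917*I ≈ -15.0 + 917.0*I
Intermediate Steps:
Z(-3, 3) + 131*t(s(-1)) = 5*(-3) + 131*(7*√(-1)) = -15 + 131*(7*I) = -15 + 917*I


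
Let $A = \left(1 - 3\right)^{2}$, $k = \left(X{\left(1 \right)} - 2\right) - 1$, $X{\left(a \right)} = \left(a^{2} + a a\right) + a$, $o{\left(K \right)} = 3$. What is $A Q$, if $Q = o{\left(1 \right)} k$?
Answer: $0$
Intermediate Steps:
$X{\left(a \right)} = a + 2 a^{2}$ ($X{\left(a \right)} = \left(a^{2} + a^{2}\right) + a = 2 a^{2} + a = a + 2 a^{2}$)
$k = 0$ ($k = \left(1 \left(1 + 2 \cdot 1\right) - 2\right) - 1 = \left(1 \left(1 + 2\right) - 2\right) - 1 = \left(1 \cdot 3 - 2\right) - 1 = \left(3 - 2\right) - 1 = 1 - 1 = 0$)
$Q = 0$ ($Q = 3 \cdot 0 = 0$)
$A = 4$ ($A = \left(-2\right)^{2} = 4$)
$A Q = 4 \cdot 0 = 0$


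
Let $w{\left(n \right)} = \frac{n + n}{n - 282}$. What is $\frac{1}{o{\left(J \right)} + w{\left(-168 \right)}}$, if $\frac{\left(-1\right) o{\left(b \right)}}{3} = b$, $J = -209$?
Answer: $\frac{75}{47081} \approx 0.001593$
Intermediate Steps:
$o{\left(b \right)} = - 3 b$
$w{\left(n \right)} = \frac{2 n}{-282 + n}$
$\frac{1}{o{\left(J \right)} + w{\left(-168 \right)}} = \frac{1}{\left(-3\right) \left(-209\right) + 2 \left(-168\right) \frac{1}{-282 - 168}} = \frac{1}{627 + 2 \left(-168\right) \frac{1}{-450}} = \frac{1}{627 + 2 \left(-168\right) \left(- \frac{1}{450}\right)} = \frac{1}{627 + \frac{56}{75}} = \frac{1}{\frac{47081}{75}} = \frac{75}{47081}$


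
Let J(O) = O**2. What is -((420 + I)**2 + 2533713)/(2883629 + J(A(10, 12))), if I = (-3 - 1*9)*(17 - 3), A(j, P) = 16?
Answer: -865739/961295 ≈ -0.90060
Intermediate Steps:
I = -168 (I = (-3 - 9)*14 = -12*14 = -168)
-((420 + I)**2 + 2533713)/(2883629 + J(A(10, 12))) = -((420 - 168)**2 + 2533713)/(2883629 + 16**2) = -(252**2 + 2533713)/(2883629 + 256) = -(63504 + 2533713)/2883885 = -2597217/2883885 = -1*865739/961295 = -865739/961295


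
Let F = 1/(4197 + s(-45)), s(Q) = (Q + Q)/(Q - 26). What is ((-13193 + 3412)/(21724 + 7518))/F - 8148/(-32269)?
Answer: -94063066768917/66996316958 ≈ -1404.0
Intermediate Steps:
s(Q) = 2*Q/(-26 + Q) (s(Q) = (2*Q)/(-26 + Q) = 2*Q/(-26 + Q))
F = 71/298077 (F = 1/(4197 + 2*(-45)/(-26 - 45)) = 1/(4197 + 2*(-45)/(-71)) = 1/(4197 + 2*(-45)*(-1/71)) = 1/(4197 + 90/71) = 1/(298077/71) = 71/298077 ≈ 0.00023819)
((-13193 + 3412)/(21724 + 7518))/F - 8148/(-32269) = ((-13193 + 3412)/(21724 + 7518))/(71/298077) - 8148/(-32269) = -9781/29242*(298077/71) - 8148*(-1/32269) = -9781*1/29242*(298077/71) + 8148/32269 = -9781/29242*298077/71 + 8148/32269 = -2915491137/2076182 + 8148/32269 = -94063066768917/66996316958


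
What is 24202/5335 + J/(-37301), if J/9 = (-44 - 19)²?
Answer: 64744297/18090985 ≈ 3.5788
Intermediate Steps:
J = 35721 (J = 9*(-44 - 19)² = 9*(-63)² = 9*3969 = 35721)
24202/5335 + J/(-37301) = 24202/5335 + 35721/(-37301) = 24202*(1/5335) + 35721*(-1/37301) = 24202/5335 - 35721/37301 = 64744297/18090985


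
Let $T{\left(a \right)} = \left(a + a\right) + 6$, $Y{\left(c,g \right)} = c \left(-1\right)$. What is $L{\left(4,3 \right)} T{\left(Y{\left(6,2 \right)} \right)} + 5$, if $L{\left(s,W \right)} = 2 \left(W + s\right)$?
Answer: $-79$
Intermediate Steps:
$Y{\left(c,g \right)} = - c$
$T{\left(a \right)} = 6 + 2 a$ ($T{\left(a \right)} = 2 a + 6 = 6 + 2 a$)
$L{\left(s,W \right)} = 2 W + 2 s$
$L{\left(4,3 \right)} T{\left(Y{\left(6,2 \right)} \right)} + 5 = \left(2 \cdot 3 + 2 \cdot 4\right) \left(6 + 2 \left(\left(-1\right) 6\right)\right) + 5 = \left(6 + 8\right) \left(6 + 2 \left(-6\right)\right) + 5 = 14 \left(6 - 12\right) + 5 = 14 \left(-6\right) + 5 = -84 + 5 = -79$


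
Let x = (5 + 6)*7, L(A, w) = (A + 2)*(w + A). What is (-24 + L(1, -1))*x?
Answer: -1848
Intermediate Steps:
L(A, w) = (2 + A)*(A + w)
x = 77 (x = 11*7 = 77)
(-24 + L(1, -1))*x = (-24 + (1² + 2*1 + 2*(-1) + 1*(-1)))*77 = (-24 + (1 + 2 - 2 - 1))*77 = (-24 + 0)*77 = -24*77 = -1848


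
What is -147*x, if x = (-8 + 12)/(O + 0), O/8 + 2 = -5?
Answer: 21/2 ≈ 10.500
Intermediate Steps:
O = -56 (O = -16 + 8*(-5) = -16 - 40 = -56)
x = -1/14 (x = (-8 + 12)/(-56 + 0) = 4/(-56) = 4*(-1/56) = -1/14 ≈ -0.071429)
-147*x = -147*(-1/14) = 21/2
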